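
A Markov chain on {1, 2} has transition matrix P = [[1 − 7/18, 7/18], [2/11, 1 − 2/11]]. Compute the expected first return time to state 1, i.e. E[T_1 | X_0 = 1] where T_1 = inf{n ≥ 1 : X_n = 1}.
E[T_1 | X_0 = 1] = 1/π_1 = 113/36

For an irreducible recurrent Markov chain with stationary distribution π, E[T_i | X_0 = i] = 1/π_i (Kac's formula). Here π_1 = (2/11)/(7/18 + 2/11) = (2/11)/(113/198) = 36/113, so E[T_1 | X_0 = 1] = 1/π_1 = (7/18 + 2/11)/(2/11) = (113/198)/(2/11) = 113/36.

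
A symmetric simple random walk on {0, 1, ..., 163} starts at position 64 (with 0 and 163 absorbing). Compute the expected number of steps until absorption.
E[τ | X_0 = 64] = 6336

Let v_k = E[τ | X_0 = k]. Boundary: v_0 = v_163 = 0. Recurrence: v_k = 1 + (v_{k-1} + v_{k+1})/2 for 1 ≤ k ≤ 162. The particular solution to v_k − (v_{k-1} + v_{k+1})/2 = 1 is v_k = −k^2. Adding homogeneous solution A + B k and matching boundaries gives v_k = k (163 − k). Substituting k = 64: v_64 = 64 · 99 = 6336.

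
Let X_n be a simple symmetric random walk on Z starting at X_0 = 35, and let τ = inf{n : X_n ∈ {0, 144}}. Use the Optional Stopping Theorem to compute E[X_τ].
E[X_τ] = 35

X_n is a martingale and τ is a bounded-mean stopping time (indeed τ is finite a.s. with bounded expectation since the walk is in a bounded region). By the OST, E[X_τ] = E[X_0] = 35. Equivalently: E[X_τ] = 144 · P(hit 144 first) + 0 · P(hit 0 first) = 144 · (35/144) = 35.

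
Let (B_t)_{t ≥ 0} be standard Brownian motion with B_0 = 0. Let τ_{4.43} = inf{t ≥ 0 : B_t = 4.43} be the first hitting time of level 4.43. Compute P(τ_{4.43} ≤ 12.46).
P(τ_{4.43} ≤ 12.46) = 2(1 − Φ(4.43/√12.46)) = 2(1 − Φ(1.2550)) ≈ 0.2095

By the reflection principle for standard BM, P(τ_b ≤ t) = 2 · P(B_t ≥ b). Since B_t ~ N(0, t), P(B_t ≥ 4.43) = 1 − Φ(4.43/√t) = 1 − Φ(4.43/√12.46) = 1 − Φ(1.2550) ≈ 0.10474. Doubling: P(τ_{4.43} ≤ 12.46) ≈ 2 · 0.10474 = 0.20948 ≈ 0.2095.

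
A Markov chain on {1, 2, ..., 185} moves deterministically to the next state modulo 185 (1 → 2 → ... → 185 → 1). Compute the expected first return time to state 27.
E[T_27 | X_0 = 27] = 185

The chain cycles deterministically, so starting at state 27 it returns in exactly 185 steps. Equivalently, the stationary distribution is uniform π_j = 1/185 for every state j, so by Kac's formula E[T_27] = 1/π_27 = 185.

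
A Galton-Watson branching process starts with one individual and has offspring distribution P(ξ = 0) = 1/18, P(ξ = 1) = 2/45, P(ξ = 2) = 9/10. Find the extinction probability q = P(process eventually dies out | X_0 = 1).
q = 5/81

The pgf is f(s) = 1/18 + 2/45·s + 9/10·s². The extinction probability q is the smallest fixed point of f in [0, 1]. Setting s = f(s):
  9/10·s² + (2/45 − 1)·s + 1/18 = 0
  9/10·s² − (1/18 + 9/10)·s + 1/18 = 0
which factors as (s − 1)·(9/10·s − 1/18) = 0, giving roots s = 1 and s = (1/18)/(9/10) = 5/81.
Mean offspring μ = 2/45 + 2·9/10 = 83/45 > 1 (supercritical), so q < 1. The extinction probability is the smaller root: q = (1/18)/(9/10) = 5/81.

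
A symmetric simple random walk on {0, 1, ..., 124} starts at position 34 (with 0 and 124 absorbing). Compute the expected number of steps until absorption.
E[τ | X_0 = 34] = 3060

Let v_k = E[τ | X_0 = k]. Boundary: v_0 = v_124 = 0. Recurrence: v_k = 1 + (v_{k-1} + v_{k+1})/2 for 1 ≤ k ≤ 123. The particular solution to v_k − (v_{k-1} + v_{k+1})/2 = 1 is v_k = −k^2. Adding homogeneous solution A + B k and matching boundaries gives v_k = k (124 − k). Substituting k = 34: v_34 = 34 · 90 = 3060.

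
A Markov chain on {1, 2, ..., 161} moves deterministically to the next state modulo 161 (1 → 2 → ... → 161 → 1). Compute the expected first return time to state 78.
E[T_78 | X_0 = 78] = 161

The chain cycles deterministically, so starting at state 78 it returns in exactly 161 steps. Equivalently, the stationary distribution is uniform π_j = 1/161 for every state j, so by Kac's formula E[T_78] = 1/π_78 = 161.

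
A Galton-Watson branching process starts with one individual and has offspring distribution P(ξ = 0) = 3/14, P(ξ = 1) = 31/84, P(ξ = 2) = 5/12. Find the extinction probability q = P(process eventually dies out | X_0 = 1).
q = 18/35

The pgf is f(s) = 3/14 + 31/84·s + 5/12·s². The extinction probability q is the smallest fixed point of f in [0, 1]. Setting s = f(s):
  5/12·s² + (31/84 − 1)·s + 3/14 = 0
  5/12·s² − (3/14 + 5/12)·s + 3/14 = 0
which factors as (s − 1)·(5/12·s − 3/14) = 0, giving roots s = 1 and s = (3/14)/(5/12) = 18/35.
Mean offspring μ = 31/84 + 2·5/12 = 101/84 > 1 (supercritical), so q < 1. The extinction probability is the smaller root: q = (3/14)/(5/12) = 18/35.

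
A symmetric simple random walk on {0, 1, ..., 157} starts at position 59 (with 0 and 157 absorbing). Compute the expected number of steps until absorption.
E[τ | X_0 = 59] = 5782

Let v_k = E[τ | X_0 = k]. Boundary: v_0 = v_157 = 0. Recurrence: v_k = 1 + (v_{k-1} + v_{k+1})/2 for 1 ≤ k ≤ 156. The particular solution to v_k − (v_{k-1} + v_{k+1})/2 = 1 is v_k = −k^2. Adding homogeneous solution A + B k and matching boundaries gives v_k = k (157 − k). Substituting k = 59: v_59 = 59 · 98 = 5782.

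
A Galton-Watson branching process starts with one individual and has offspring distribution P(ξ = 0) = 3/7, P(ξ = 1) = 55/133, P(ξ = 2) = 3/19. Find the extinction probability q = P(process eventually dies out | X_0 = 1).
q = 1

Mean offspring μ = 0·3/7 + 1·55/133 + 2·3/19 = 97/133 ≤ 1. For μ ≤ 1 with offspring not concentrated at 1, the Galton-Watson process goes extinct almost surely, so q = 1.
(Algebraic check: The pgf is f(s) = 3/7 + 55/133·s + 3/19·s². The extinction probability q is the smallest fixed point of f in [0, 1]. Setting s = f(s):
  3/19·s² + (55/133 − 1)·s + 3/7 = 0
  3/19·s² − (3/7 + 3/19)·s + 3/7 = 0
which factors as (s − 1)·(3/19·s − 3/7) = 0, giving roots s = 1 and s = (3/7)/(3/19) = 19/7. Since 19/7 ≥ 1, the smallest root in [0, 1] is s = 1.)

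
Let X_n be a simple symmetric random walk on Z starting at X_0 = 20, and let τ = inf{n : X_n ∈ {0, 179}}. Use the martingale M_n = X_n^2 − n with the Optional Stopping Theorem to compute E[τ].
E[τ] = 3180

M_n = X_n^2 − n is a martingale (since E[X_{n+1}^2 | F_n] = X_n^2 + 1). By OST (τ has finite mean in a bounded region), E[M_τ] = E[M_0] = X_0^2 − 0 = 20^2 = 400. Also E[M_τ] = E[X_τ^2] − E[τ]. The walk exits at 0 or 179, with P(hit 179 first) = 20/179, so E[X_τ^2] = 179^2 · 20/179 + 0 = 3580. Thus E[τ] = E[X_τ^2] − E[M_τ] = 3580 − 400 = 3180 = 20(179 − 20) = 3180.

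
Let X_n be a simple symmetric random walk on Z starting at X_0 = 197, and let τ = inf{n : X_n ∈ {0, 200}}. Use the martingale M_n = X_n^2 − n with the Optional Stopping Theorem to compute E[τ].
E[τ] = 591

M_n = X_n^2 − n is a martingale (since E[X_{n+1}^2 | F_n] = X_n^2 + 1). By OST (τ has finite mean in a bounded region), E[M_τ] = E[M_0] = X_0^2 − 0 = 197^2 = 38809. Also E[M_τ] = E[X_τ^2] − E[τ]. The walk exits at 0 or 200, with P(hit 200 first) = 197/200, so E[X_τ^2] = 200^2 · 197/200 + 0 = 39400. Thus E[τ] = E[X_τ^2] − E[M_τ] = 39400 − 38809 = 591 = 197(200 − 197) = 591.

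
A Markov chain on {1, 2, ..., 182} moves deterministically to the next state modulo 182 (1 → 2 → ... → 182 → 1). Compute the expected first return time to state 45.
E[T_45 | X_0 = 45] = 182

The chain cycles deterministically, so starting at state 45 it returns in exactly 182 steps. Equivalently, the stationary distribution is uniform π_j = 1/182 for every state j, so by Kac's formula E[T_45] = 1/π_45 = 182.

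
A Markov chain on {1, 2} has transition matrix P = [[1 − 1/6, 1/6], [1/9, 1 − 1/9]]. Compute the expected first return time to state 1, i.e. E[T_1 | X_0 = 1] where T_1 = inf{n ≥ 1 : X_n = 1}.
E[T_1 | X_0 = 1] = 1/π_1 = 5/2

For an irreducible recurrent Markov chain with stationary distribution π, E[T_i | X_0 = i] = 1/π_i (Kac's formula). Here π_1 = (1/9)/(1/6 + 1/9) = (1/9)/(5/18) = 2/5, so E[T_1 | X_0 = 1] = 1/π_1 = (1/6 + 1/9)/(1/9) = (5/18)/(1/9) = 5/2.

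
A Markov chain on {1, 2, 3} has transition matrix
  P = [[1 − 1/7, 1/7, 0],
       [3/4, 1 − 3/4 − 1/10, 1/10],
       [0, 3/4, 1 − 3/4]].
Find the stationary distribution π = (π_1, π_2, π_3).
π = (315/383, 60/383, 8/383)

This is a birth-death chain on three states, which satisfies detailed balance: π_1 · P_{12} = π_2 · P_{21} and π_2 · P_{23} = π_3 · P_{32}.
From π_1 · 1/7 = π_2 · 3/4: π_2/π_1 = (1/7)/(3/4) = 4/21.
From π_2 · 1/10 = π_3 · 3/4: π_3/π_2 = (1/10)/(3/4) = 2/15.
Take π_1 proportional to 1; then unnormalized π = (1, 4/21, 8/315). Normalize by dividing by the sum 383/315:
  π = (315/383, 60/383, 8/383).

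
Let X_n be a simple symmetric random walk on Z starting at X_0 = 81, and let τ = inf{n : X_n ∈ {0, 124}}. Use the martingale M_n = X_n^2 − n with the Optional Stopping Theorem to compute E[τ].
E[τ] = 3483

M_n = X_n^2 − n is a martingale (since E[X_{n+1}^2 | F_n] = X_n^2 + 1). By OST (τ has finite mean in a bounded region), E[M_τ] = E[M_0] = X_0^2 − 0 = 81^2 = 6561. Also E[M_τ] = E[X_τ^2] − E[τ]. The walk exits at 0 or 124, with P(hit 124 first) = 81/124, so E[X_τ^2] = 124^2 · 81/124 + 0 = 10044. Thus E[τ] = E[X_τ^2] − E[M_τ] = 10044 − 6561 = 3483 = 81(124 − 81) = 3483.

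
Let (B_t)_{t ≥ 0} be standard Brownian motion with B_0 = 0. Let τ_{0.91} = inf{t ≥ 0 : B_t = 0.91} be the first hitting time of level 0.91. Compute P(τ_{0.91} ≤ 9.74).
P(τ_{0.91} ≤ 9.74) = 2(1 − Φ(0.91/√9.74)) = 2(1 − Φ(0.2916)) ≈ 0.7706

By the reflection principle for standard BM, P(τ_b ≤ t) = 2 · P(B_t ≥ b). Since B_t ~ N(0, t), P(B_t ≥ 0.91) = 1 − Φ(0.91/√t) = 1 − Φ(0.91/√9.74) = 1 − Φ(0.2916) ≈ 0.38530. Doubling: P(τ_{0.91} ≤ 9.74) ≈ 2 · 0.38530 = 0.77060 ≈ 0.7706.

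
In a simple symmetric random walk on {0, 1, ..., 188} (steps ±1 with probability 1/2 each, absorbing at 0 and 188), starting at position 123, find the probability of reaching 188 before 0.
P(hit 188 before 0) = 123/188

Let u_k = P(hit 188 before 0 | start at k). Then u_0 = 0, u_188 = 1, and u_k = u_{k-1}/2 + u_{k+1}/2 for 1 ≤ k ≤ 187. This harmonic recurrence is solved by u_k = k/188, giving u_123 = 123/188.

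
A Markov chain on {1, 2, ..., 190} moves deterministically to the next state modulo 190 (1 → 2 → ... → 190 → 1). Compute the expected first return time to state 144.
E[T_144 | X_0 = 144] = 190

The chain cycles deterministically, so starting at state 144 it returns in exactly 190 steps. Equivalently, the stationary distribution is uniform π_j = 1/190 for every state j, so by Kac's formula E[T_144] = 1/π_144 = 190.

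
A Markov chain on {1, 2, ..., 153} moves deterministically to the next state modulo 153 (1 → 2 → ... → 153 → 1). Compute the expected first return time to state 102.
E[T_102 | X_0 = 102] = 153

The chain cycles deterministically, so starting at state 102 it returns in exactly 153 steps. Equivalently, the stationary distribution is uniform π_j = 1/153 for every state j, so by Kac's formula E[T_102] = 1/π_102 = 153.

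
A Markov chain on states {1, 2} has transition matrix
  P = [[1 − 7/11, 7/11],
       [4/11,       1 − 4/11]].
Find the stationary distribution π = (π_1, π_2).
π_1 = 4/11, π_2 = 7/11

Solve πP = π with π_1 + π_2 = 1. From πP = π: π_1 · (1 − 7/11) + π_2 · 4/11 = π_1 ⇒ π_2 · 4/11 = π_1 · 7/11 ⇒ π_2/π_1 = (7/11)/(4/11) = 7/4. Together with π_1 + π_2 = 1:
  π_1 = (4/11)/(7/11 + 4/11) = (4/11)/(1) = 4/11,
  π_2 = (7/11)/(7/11 + 4/11) = (7/11)/(1) = 7/11.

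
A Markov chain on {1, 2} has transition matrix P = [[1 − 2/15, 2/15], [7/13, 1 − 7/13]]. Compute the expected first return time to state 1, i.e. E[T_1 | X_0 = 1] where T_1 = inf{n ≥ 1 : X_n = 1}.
E[T_1 | X_0 = 1] = 1/π_1 = 131/105

For an irreducible recurrent Markov chain with stationary distribution π, E[T_i | X_0 = i] = 1/π_i (Kac's formula). Here π_1 = (7/13)/(2/15 + 7/13) = (7/13)/(131/195) = 105/131, so E[T_1 | X_0 = 1] = 1/π_1 = (2/15 + 7/13)/(7/13) = (131/195)/(7/13) = 131/105.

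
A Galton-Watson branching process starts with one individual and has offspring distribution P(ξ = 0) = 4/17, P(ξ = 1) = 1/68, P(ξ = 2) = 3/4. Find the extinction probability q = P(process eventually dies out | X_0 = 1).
q = 16/51

The pgf is f(s) = 4/17 + 1/68·s + 3/4·s². The extinction probability q is the smallest fixed point of f in [0, 1]. Setting s = f(s):
  3/4·s² + (1/68 − 1)·s + 4/17 = 0
  3/4·s² − (4/17 + 3/4)·s + 4/17 = 0
which factors as (s − 1)·(3/4·s − 4/17) = 0, giving roots s = 1 and s = (4/17)/(3/4) = 16/51.
Mean offspring μ = 1/68 + 2·3/4 = 103/68 > 1 (supercritical), so q < 1. The extinction probability is the smaller root: q = (4/17)/(3/4) = 16/51.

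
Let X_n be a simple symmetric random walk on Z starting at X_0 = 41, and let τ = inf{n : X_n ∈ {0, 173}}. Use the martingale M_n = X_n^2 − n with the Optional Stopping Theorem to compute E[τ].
E[τ] = 5412

M_n = X_n^2 − n is a martingale (since E[X_{n+1}^2 | F_n] = X_n^2 + 1). By OST (τ has finite mean in a bounded region), E[M_τ] = E[M_0] = X_0^2 − 0 = 41^2 = 1681. Also E[M_τ] = E[X_τ^2] − E[τ]. The walk exits at 0 or 173, with P(hit 173 first) = 41/173, so E[X_τ^2] = 173^2 · 41/173 + 0 = 7093. Thus E[τ] = E[X_τ^2] − E[M_τ] = 7093 − 1681 = 5412 = 41(173 − 41) = 5412.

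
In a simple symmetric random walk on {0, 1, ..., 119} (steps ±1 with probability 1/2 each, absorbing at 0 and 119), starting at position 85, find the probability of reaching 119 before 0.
P(hit 119 before 0) = 85/119 = 5/7

Let u_k = P(hit 119 before 0 | start at k). Then u_0 = 0, u_119 = 1, and u_k = u_{k-1}/2 + u_{k+1}/2 for 1 ≤ k ≤ 118. This harmonic recurrence is solved by u_k = k/119, giving u_85 = 85/119 = 5/7.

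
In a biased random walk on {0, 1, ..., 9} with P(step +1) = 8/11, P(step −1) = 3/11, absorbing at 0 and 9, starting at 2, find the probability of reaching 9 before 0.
P(hit 9 before 0) = (1 − (3/8)^2) / (1 − (3/8)^9) = 23068672/26839609

Let u_k denote P(reach 9 before 0 | start at k). Boundary: u_0 = 0, u_9 = 1. Recurrence: u_k = 8/11·u_{k+1} + 3/11·u_{k-1} for 1 ≤ k ≤ 8. Try u_k = A + B·r^k with r = q/p = (3/11)/(8/11) = 3/8. Substitution satisfies the recurrence; boundary conditions give:
  u_k = (1 − r^k) / (1 − r^N) = (1 − (3/8)^2) / (1 − (3/8)^9) = 23068672/26839609.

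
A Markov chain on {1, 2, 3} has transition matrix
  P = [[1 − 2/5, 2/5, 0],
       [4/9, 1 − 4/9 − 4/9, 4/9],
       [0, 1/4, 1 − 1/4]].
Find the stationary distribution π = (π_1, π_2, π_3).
π = (2/7, 9/35, 16/35)

This is a birth-death chain on three states, which satisfies detailed balance: π_1 · P_{12} = π_2 · P_{21} and π_2 · P_{23} = π_3 · P_{32}.
From π_1 · 2/5 = π_2 · 4/9: π_2/π_1 = (2/5)/(4/9) = 9/10.
From π_2 · 4/9 = π_3 · 1/4: π_3/π_2 = (4/9)/(1/4) = 16/9.
Take π_1 proportional to 1; then unnormalized π = (1, 9/10, 8/5). Normalize by dividing by the sum 7/2:
  π = (2/7, 9/35, 16/35).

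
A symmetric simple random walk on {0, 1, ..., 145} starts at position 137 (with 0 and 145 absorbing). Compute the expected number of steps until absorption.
E[τ | X_0 = 137] = 1096

Let v_k = E[τ | X_0 = k]. Boundary: v_0 = v_145 = 0. Recurrence: v_k = 1 + (v_{k-1} + v_{k+1})/2 for 1 ≤ k ≤ 144. The particular solution to v_k − (v_{k-1} + v_{k+1})/2 = 1 is v_k = −k^2. Adding homogeneous solution A + B k and matching boundaries gives v_k = k (145 − k). Substituting k = 137: v_137 = 137 · 8 = 1096.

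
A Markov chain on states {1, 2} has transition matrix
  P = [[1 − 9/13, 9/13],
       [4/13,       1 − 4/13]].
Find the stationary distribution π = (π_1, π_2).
π_1 = 4/13, π_2 = 9/13

Solve πP = π with π_1 + π_2 = 1. From πP = π: π_1 · (1 − 9/13) + π_2 · 4/13 = π_1 ⇒ π_2 · 4/13 = π_1 · 9/13 ⇒ π_2/π_1 = (9/13)/(4/13) = 9/4. Together with π_1 + π_2 = 1:
  π_1 = (4/13)/(9/13 + 4/13) = (4/13)/(1) = 4/13,
  π_2 = (9/13)/(9/13 + 4/13) = (9/13)/(1) = 9/13.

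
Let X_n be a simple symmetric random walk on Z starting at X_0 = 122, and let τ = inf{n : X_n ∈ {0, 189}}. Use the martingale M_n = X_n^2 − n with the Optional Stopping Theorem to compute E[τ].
E[τ] = 8174

M_n = X_n^2 − n is a martingale (since E[X_{n+1}^2 | F_n] = X_n^2 + 1). By OST (τ has finite mean in a bounded region), E[M_τ] = E[M_0] = X_0^2 − 0 = 122^2 = 14884. Also E[M_τ] = E[X_τ^2] − E[τ]. The walk exits at 0 or 189, with P(hit 189 first) = 122/189, so E[X_τ^2] = 189^2 · 122/189 + 0 = 23058. Thus E[τ] = E[X_τ^2] − E[M_τ] = 23058 − 14884 = 8174 = 122(189 − 122) = 8174.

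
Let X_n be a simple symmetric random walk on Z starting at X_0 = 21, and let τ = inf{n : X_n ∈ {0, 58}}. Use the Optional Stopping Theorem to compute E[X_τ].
E[X_τ] = 21

X_n is a martingale and τ is a bounded-mean stopping time (indeed τ is finite a.s. with bounded expectation since the walk is in a bounded region). By the OST, E[X_τ] = E[X_0] = 21. Equivalently: E[X_τ] = 58 · P(hit 58 first) + 0 · P(hit 0 first) = 58 · (21/58) = 21.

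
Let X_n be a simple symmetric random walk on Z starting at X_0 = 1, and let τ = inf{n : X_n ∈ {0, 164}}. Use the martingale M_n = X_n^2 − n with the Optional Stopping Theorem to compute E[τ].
E[τ] = 163

M_n = X_n^2 − n is a martingale (since E[X_{n+1}^2 | F_n] = X_n^2 + 1). By OST (τ has finite mean in a bounded region), E[M_τ] = E[M_0] = X_0^2 − 0 = 1^2 = 1. Also E[M_τ] = E[X_τ^2] − E[τ]. The walk exits at 0 or 164, with P(hit 164 first) = 1/164, so E[X_τ^2] = 164^2 · 1/164 + 0 = 164. Thus E[τ] = E[X_τ^2] − E[M_τ] = 164 − 1 = 163 = 1(164 − 1) = 163.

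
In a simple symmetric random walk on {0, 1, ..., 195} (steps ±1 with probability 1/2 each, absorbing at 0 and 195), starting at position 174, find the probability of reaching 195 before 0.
P(hit 195 before 0) = 174/195 = 58/65

Let u_k = P(hit 195 before 0 | start at k). Then u_0 = 0, u_195 = 1, and u_k = u_{k-1}/2 + u_{k+1}/2 for 1 ≤ k ≤ 194. This harmonic recurrence is solved by u_k = k/195, giving u_174 = 174/195 = 58/65.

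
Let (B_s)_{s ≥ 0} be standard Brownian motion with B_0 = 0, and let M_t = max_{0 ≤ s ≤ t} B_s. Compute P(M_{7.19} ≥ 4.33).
P(M_{7.19} ≥ 4.33) = 2·P(B_{7.19} ≥ 4.33) = 2(1 − Φ(4.33/√7.19)) ≈ 0.1064

By the reflection principle for Brownian motion, P(M_t ≥ a) = 2 · P(B_t ≥ a) for a ≥ 0. Since B_t ~ N(0, t), P(B_t ≥ 4.33) = 1 − Φ(4.33/√t) = 1 − Φ(4.33/√7.19) = 1 − Φ(1.6148). So
  P(M_{7.19} ≥ 4.33) = 2(1 − Φ(1.6148)) ≈ 0.1064.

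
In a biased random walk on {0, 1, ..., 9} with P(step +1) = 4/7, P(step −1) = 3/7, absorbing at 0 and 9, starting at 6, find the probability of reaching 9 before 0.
P(hit 9 before 0) = (1 − (3/4)^6) / (1 − (3/4)^9) = 5824/6553

Let u_k denote P(reach 9 before 0 | start at k). Boundary: u_0 = 0, u_9 = 1. Recurrence: u_k = 4/7·u_{k+1} + 3/7·u_{k-1} for 1 ≤ k ≤ 8. Try u_k = A + B·r^k with r = q/p = (3/7)/(4/7) = 3/4. Substitution satisfies the recurrence; boundary conditions give:
  u_k = (1 − r^k) / (1 − r^N) = (1 − (3/4)^6) / (1 − (3/4)^9) = 5824/6553.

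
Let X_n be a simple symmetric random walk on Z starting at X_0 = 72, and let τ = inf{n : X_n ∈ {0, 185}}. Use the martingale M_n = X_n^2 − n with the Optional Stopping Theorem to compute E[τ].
E[τ] = 8136

M_n = X_n^2 − n is a martingale (since E[X_{n+1}^2 | F_n] = X_n^2 + 1). By OST (τ has finite mean in a bounded region), E[M_τ] = E[M_0] = X_0^2 − 0 = 72^2 = 5184. Also E[M_τ] = E[X_τ^2] − E[τ]. The walk exits at 0 or 185, with P(hit 185 first) = 72/185, so E[X_τ^2] = 185^2 · 72/185 + 0 = 13320. Thus E[τ] = E[X_τ^2] − E[M_τ] = 13320 − 5184 = 8136 = 72(185 − 72) = 8136.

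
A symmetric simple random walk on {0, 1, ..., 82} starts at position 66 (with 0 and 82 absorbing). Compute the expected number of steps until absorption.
E[τ | X_0 = 66] = 1056

Let v_k = E[τ | X_0 = k]. Boundary: v_0 = v_82 = 0. Recurrence: v_k = 1 + (v_{k-1} + v_{k+1})/2 for 1 ≤ k ≤ 81. The particular solution to v_k − (v_{k-1} + v_{k+1})/2 = 1 is v_k = −k^2. Adding homogeneous solution A + B k and matching boundaries gives v_k = k (82 − k). Substituting k = 66: v_66 = 66 · 16 = 1056.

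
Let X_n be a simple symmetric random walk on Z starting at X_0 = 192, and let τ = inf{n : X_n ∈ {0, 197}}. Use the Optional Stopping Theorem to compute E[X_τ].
E[X_τ] = 192

X_n is a martingale and τ is a bounded-mean stopping time (indeed τ is finite a.s. with bounded expectation since the walk is in a bounded region). By the OST, E[X_τ] = E[X_0] = 192. Equivalently: E[X_τ] = 197 · P(hit 197 first) + 0 · P(hit 0 first) = 197 · (192/197) = 192.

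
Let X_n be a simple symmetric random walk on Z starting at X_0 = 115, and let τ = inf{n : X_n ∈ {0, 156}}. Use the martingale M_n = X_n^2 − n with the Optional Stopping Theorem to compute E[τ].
E[τ] = 4715

M_n = X_n^2 − n is a martingale (since E[X_{n+1}^2 | F_n] = X_n^2 + 1). By OST (τ has finite mean in a bounded region), E[M_τ] = E[M_0] = X_0^2 − 0 = 115^2 = 13225. Also E[M_τ] = E[X_τ^2] − E[τ]. The walk exits at 0 or 156, with P(hit 156 first) = 115/156, so E[X_τ^2] = 156^2 · 115/156 + 0 = 17940. Thus E[τ] = E[X_τ^2] − E[M_τ] = 17940 − 13225 = 4715 = 115(156 − 115) = 4715.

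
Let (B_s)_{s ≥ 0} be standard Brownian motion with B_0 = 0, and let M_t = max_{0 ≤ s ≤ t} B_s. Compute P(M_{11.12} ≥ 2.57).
P(M_{11.12} ≥ 2.57) = 2·P(B_{11.12} ≥ 2.57) = 2(1 − Φ(2.57/√11.12)) ≈ 0.4409

By the reflection principle for Brownian motion, P(M_t ≥ a) = 2 · P(B_t ≥ a) for a ≥ 0. Since B_t ~ N(0, t), P(B_t ≥ 2.57) = 1 − Φ(2.57/√t) = 1 − Φ(2.57/√11.12) = 1 − Φ(0.7707). So
  P(M_{11.12} ≥ 2.57) = 2(1 − Φ(0.7707)) ≈ 0.4409.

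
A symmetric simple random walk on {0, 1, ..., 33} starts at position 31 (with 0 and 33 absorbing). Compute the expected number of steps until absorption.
E[τ | X_0 = 31] = 62

Let v_k = E[τ | X_0 = k]. Boundary: v_0 = v_33 = 0. Recurrence: v_k = 1 + (v_{k-1} + v_{k+1})/2 for 1 ≤ k ≤ 32. The particular solution to v_k − (v_{k-1} + v_{k+1})/2 = 1 is v_k = −k^2. Adding homogeneous solution A + B k and matching boundaries gives v_k = k (33 − k). Substituting k = 31: v_31 = 31 · 2 = 62.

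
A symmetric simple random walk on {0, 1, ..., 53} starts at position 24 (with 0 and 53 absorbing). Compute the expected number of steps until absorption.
E[τ | X_0 = 24] = 696

Let v_k = E[τ | X_0 = k]. Boundary: v_0 = v_53 = 0. Recurrence: v_k = 1 + (v_{k-1} + v_{k+1})/2 for 1 ≤ k ≤ 52. The particular solution to v_k − (v_{k-1} + v_{k+1})/2 = 1 is v_k = −k^2. Adding homogeneous solution A + B k and matching boundaries gives v_k = k (53 − k). Substituting k = 24: v_24 = 24 · 29 = 696.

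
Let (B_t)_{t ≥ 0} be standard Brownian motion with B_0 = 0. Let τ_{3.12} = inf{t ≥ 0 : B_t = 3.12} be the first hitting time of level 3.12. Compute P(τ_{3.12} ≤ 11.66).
P(τ_{3.12} ≤ 11.66) = 2(1 − Φ(3.12/√11.66)) = 2(1 − Φ(0.9137)) ≈ 0.3609

By the reflection principle for standard BM, P(τ_b ≤ t) = 2 · P(B_t ≥ b). Since B_t ~ N(0, t), P(B_t ≥ 3.12) = 1 − Φ(3.12/√t) = 1 − Φ(3.12/√11.66) = 1 − Φ(0.9137) ≈ 0.18044. Doubling: P(τ_{3.12} ≤ 11.66) ≈ 2 · 0.18044 = 0.36088 ≈ 0.3609.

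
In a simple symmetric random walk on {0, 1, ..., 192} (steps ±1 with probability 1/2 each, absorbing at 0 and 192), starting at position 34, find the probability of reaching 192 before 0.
P(hit 192 before 0) = 34/192 = 17/96

Let u_k = P(hit 192 before 0 | start at k). Then u_0 = 0, u_192 = 1, and u_k = u_{k-1}/2 + u_{k+1}/2 for 1 ≤ k ≤ 191. This harmonic recurrence is solved by u_k = k/192, giving u_34 = 34/192 = 17/96.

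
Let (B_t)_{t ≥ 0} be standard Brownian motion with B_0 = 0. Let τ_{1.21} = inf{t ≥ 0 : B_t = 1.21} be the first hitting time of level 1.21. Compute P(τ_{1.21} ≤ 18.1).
P(τ_{1.21} ≤ 18.1) = 2(1 − Φ(1.21/√18.1)) = 2(1 − Φ(0.2844)) ≈ 0.7761

By the reflection principle for standard BM, P(τ_b ≤ t) = 2 · P(B_t ≥ b). Since B_t ~ N(0, t), P(B_t ≥ 1.21) = 1 − Φ(1.21/√t) = 1 − Φ(1.21/√18.1) = 1 − Φ(0.2844) ≈ 0.38805. Doubling: P(τ_{1.21} ≤ 18.1) ≈ 2 · 0.38805 = 0.77610 ≈ 0.7761.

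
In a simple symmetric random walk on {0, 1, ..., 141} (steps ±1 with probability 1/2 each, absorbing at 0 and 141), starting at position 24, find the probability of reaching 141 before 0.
P(hit 141 before 0) = 24/141 = 8/47

Let u_k = P(hit 141 before 0 | start at k). Then u_0 = 0, u_141 = 1, and u_k = u_{k-1}/2 + u_{k+1}/2 for 1 ≤ k ≤ 140. This harmonic recurrence is solved by u_k = k/141, giving u_24 = 24/141 = 8/47.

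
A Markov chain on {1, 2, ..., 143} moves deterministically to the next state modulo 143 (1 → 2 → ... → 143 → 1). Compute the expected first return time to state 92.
E[T_92 | X_0 = 92] = 143

The chain cycles deterministically, so starting at state 92 it returns in exactly 143 steps. Equivalently, the stationary distribution is uniform π_j = 1/143 for every state j, so by Kac's formula E[T_92] = 1/π_92 = 143.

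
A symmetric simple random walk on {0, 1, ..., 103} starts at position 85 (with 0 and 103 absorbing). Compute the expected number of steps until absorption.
E[τ | X_0 = 85] = 1530

Let v_k = E[τ | X_0 = k]. Boundary: v_0 = v_103 = 0. Recurrence: v_k = 1 + (v_{k-1} + v_{k+1})/2 for 1 ≤ k ≤ 102. The particular solution to v_k − (v_{k-1} + v_{k+1})/2 = 1 is v_k = −k^2. Adding homogeneous solution A + B k and matching boundaries gives v_k = k (103 − k). Substituting k = 85: v_85 = 85 · 18 = 1530.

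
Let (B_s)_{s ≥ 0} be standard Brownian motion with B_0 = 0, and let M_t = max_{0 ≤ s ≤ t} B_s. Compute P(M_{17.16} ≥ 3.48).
P(M_{17.16} ≥ 3.48) = 2·P(B_{17.16} ≥ 3.48) = 2(1 − Φ(3.48/√17.16)) ≈ 0.4009

By the reflection principle for Brownian motion, P(M_t ≥ a) = 2 · P(B_t ≥ a) for a ≥ 0. Since B_t ~ N(0, t), P(B_t ≥ 3.48) = 1 − Φ(3.48/√t) = 1 − Φ(3.48/√17.16) = 1 − Φ(0.8401). So
  P(M_{17.16} ≥ 3.48) = 2(1 − Φ(0.8401)) ≈ 0.4009.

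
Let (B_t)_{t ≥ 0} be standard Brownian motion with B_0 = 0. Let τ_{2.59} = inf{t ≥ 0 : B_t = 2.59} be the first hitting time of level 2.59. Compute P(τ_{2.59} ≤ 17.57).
P(τ_{2.59} ≤ 17.57) = 2(1 − Φ(2.59/√17.57)) = 2(1 − Φ(0.6179)) ≈ 0.5366

By the reflection principle for standard BM, P(τ_b ≤ t) = 2 · P(B_t ≥ b). Since B_t ~ N(0, t), P(B_t ≥ 2.59) = 1 − Φ(2.59/√t) = 1 − Φ(2.59/√17.57) = 1 − Φ(0.6179) ≈ 0.26832. Doubling: P(τ_{2.59} ≤ 17.57) ≈ 2 · 0.26832 = 0.53664 ≈ 0.5366.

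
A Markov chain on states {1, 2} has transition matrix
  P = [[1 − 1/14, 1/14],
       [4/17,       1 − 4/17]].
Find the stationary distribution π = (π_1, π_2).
π_1 = 56/73, π_2 = 17/73

Solve πP = π with π_1 + π_2 = 1. From πP = π: π_1 · (1 − 1/14) + π_2 · 4/17 = π_1 ⇒ π_2 · 4/17 = π_1 · 1/14 ⇒ π_2/π_1 = (1/14)/(4/17) = 17/56. Together with π_1 + π_2 = 1:
  π_1 = (4/17)/(1/14 + 4/17) = (4/17)/(73/238) = 56/73,
  π_2 = (1/14)/(1/14 + 4/17) = (1/14)/(73/238) = 17/73.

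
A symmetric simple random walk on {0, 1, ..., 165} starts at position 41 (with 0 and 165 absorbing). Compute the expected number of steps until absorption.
E[τ | X_0 = 41] = 5084

Let v_k = E[τ | X_0 = k]. Boundary: v_0 = v_165 = 0. Recurrence: v_k = 1 + (v_{k-1} + v_{k+1})/2 for 1 ≤ k ≤ 164. The particular solution to v_k − (v_{k-1} + v_{k+1})/2 = 1 is v_k = −k^2. Adding homogeneous solution A + B k and matching boundaries gives v_k = k (165 − k). Substituting k = 41: v_41 = 41 · 124 = 5084.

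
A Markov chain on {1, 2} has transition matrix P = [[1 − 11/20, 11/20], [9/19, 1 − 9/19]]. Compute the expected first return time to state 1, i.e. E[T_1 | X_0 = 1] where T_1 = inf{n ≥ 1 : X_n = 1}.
E[T_1 | X_0 = 1] = 1/π_1 = 389/180

For an irreducible recurrent Markov chain with stationary distribution π, E[T_i | X_0 = i] = 1/π_i (Kac's formula). Here π_1 = (9/19)/(11/20 + 9/19) = (9/19)/(389/380) = 180/389, so E[T_1 | X_0 = 1] = 1/π_1 = (11/20 + 9/19)/(9/19) = (389/380)/(9/19) = 389/180.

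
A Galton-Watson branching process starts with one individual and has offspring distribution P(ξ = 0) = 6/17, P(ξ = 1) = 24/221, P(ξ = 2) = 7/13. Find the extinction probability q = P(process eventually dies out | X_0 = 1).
q = 78/119

The pgf is f(s) = 6/17 + 24/221·s + 7/13·s². The extinction probability q is the smallest fixed point of f in [0, 1]. Setting s = f(s):
  7/13·s² + (24/221 − 1)·s + 6/17 = 0
  7/13·s² − (6/17 + 7/13)·s + 6/17 = 0
which factors as (s − 1)·(7/13·s − 6/17) = 0, giving roots s = 1 and s = (6/17)/(7/13) = 78/119.
Mean offspring μ = 24/221 + 2·7/13 = 262/221 > 1 (supercritical), so q < 1. The extinction probability is the smaller root: q = (6/17)/(7/13) = 78/119.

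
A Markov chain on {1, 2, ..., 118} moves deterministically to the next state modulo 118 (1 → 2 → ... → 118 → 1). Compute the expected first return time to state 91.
E[T_91 | X_0 = 91] = 118

The chain cycles deterministically, so starting at state 91 it returns in exactly 118 steps. Equivalently, the stationary distribution is uniform π_j = 1/118 for every state j, so by Kac's formula E[T_91] = 1/π_91 = 118.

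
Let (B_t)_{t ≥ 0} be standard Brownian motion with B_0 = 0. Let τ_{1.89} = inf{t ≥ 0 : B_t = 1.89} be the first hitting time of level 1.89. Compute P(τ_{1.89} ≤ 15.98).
P(τ_{1.89} ≤ 15.98) = 2(1 − Φ(1.89/√15.98)) = 2(1 − Φ(0.4728)) ≈ 0.6364

By the reflection principle for standard BM, P(τ_b ≤ t) = 2 · P(B_t ≥ b). Since B_t ~ N(0, t), P(B_t ≥ 1.89) = 1 − Φ(1.89/√t) = 1 − Φ(1.89/√15.98) = 1 − Φ(0.4728) ≈ 0.31818. Doubling: P(τ_{1.89} ≤ 15.98) ≈ 2 · 0.31818 = 0.63636 ≈ 0.6364.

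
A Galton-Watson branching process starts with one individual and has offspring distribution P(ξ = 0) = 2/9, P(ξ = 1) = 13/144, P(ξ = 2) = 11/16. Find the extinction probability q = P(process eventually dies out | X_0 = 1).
q = 32/99

The pgf is f(s) = 2/9 + 13/144·s + 11/16·s². The extinction probability q is the smallest fixed point of f in [0, 1]. Setting s = f(s):
  11/16·s² + (13/144 − 1)·s + 2/9 = 0
  11/16·s² − (2/9 + 11/16)·s + 2/9 = 0
which factors as (s − 1)·(11/16·s − 2/9) = 0, giving roots s = 1 and s = (2/9)/(11/16) = 32/99.
Mean offspring μ = 13/144 + 2·11/16 = 211/144 > 1 (supercritical), so q < 1. The extinction probability is the smaller root: q = (2/9)/(11/16) = 32/99.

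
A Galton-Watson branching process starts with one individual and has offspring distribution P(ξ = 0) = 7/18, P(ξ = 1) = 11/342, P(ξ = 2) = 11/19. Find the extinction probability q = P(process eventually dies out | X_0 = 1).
q = 133/198

The pgf is f(s) = 7/18 + 11/342·s + 11/19·s². The extinction probability q is the smallest fixed point of f in [0, 1]. Setting s = f(s):
  11/19·s² + (11/342 − 1)·s + 7/18 = 0
  11/19·s² − (7/18 + 11/19)·s + 7/18 = 0
which factors as (s − 1)·(11/19·s − 7/18) = 0, giving roots s = 1 and s = (7/18)/(11/19) = 133/198.
Mean offspring μ = 11/342 + 2·11/19 = 407/342 > 1 (supercritical), so q < 1. The extinction probability is the smaller root: q = (7/18)/(11/19) = 133/198.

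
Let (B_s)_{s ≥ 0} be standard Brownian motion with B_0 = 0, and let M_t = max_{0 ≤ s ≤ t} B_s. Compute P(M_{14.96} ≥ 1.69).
P(M_{14.96} ≥ 1.69) = 2·P(B_{14.96} ≥ 1.69) = 2(1 − Φ(1.69/√14.96)) ≈ 0.6622

By the reflection principle for Brownian motion, P(M_t ≥ a) = 2 · P(B_t ≥ a) for a ≥ 0. Since B_t ~ N(0, t), P(B_t ≥ 1.69) = 1 − Φ(1.69/√t) = 1 − Φ(1.69/√14.96) = 1 − Φ(0.4369). So
  P(M_{14.96} ≥ 1.69) = 2(1 − Φ(0.4369)) ≈ 0.6622.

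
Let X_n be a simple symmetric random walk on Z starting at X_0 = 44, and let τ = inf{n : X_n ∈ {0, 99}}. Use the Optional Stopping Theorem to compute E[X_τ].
E[X_τ] = 44

X_n is a martingale and τ is a bounded-mean stopping time (indeed τ is finite a.s. with bounded expectation since the walk is in a bounded region). By the OST, E[X_τ] = E[X_0] = 44. Equivalently: E[X_τ] = 99 · P(hit 99 first) + 0 · P(hit 0 first) = 99 · (44/99) = 44.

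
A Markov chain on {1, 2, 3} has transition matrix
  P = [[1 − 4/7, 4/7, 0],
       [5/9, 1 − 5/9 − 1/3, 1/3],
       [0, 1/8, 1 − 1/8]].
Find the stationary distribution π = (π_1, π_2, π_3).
π = (35/167, 36/167, 96/167)

This is a birth-death chain on three states, which satisfies detailed balance: π_1 · P_{12} = π_2 · P_{21} and π_2 · P_{23} = π_3 · P_{32}.
From π_1 · 4/7 = π_2 · 5/9: π_2/π_1 = (4/7)/(5/9) = 36/35.
From π_2 · 1/3 = π_3 · 1/8: π_3/π_2 = (1/3)/(1/8) = 8/3.
Take π_1 proportional to 1; then unnormalized π = (1, 36/35, 96/35). Normalize by dividing by the sum 167/35:
  π = (35/167, 36/167, 96/167).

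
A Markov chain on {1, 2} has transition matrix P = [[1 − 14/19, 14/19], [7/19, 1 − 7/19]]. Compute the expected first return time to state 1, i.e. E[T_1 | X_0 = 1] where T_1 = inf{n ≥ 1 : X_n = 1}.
E[T_1 | X_0 = 1] = 1/π_1 = 3

For an irreducible recurrent Markov chain with stationary distribution π, E[T_i | X_0 = i] = 1/π_i (Kac's formula). Here π_1 = (7/19)/(14/19 + 7/19) = (7/19)/(21/19) = 1/3, so E[T_1 | X_0 = 1] = 1/π_1 = (14/19 + 7/19)/(7/19) = (21/19)/(7/19) = 3.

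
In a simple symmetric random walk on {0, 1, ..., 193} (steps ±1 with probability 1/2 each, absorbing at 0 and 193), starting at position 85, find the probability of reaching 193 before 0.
P(hit 193 before 0) = 85/193

Let u_k = P(hit 193 before 0 | start at k). Then u_0 = 0, u_193 = 1, and u_k = u_{k-1}/2 + u_{k+1}/2 for 1 ≤ k ≤ 192. This harmonic recurrence is solved by u_k = k/193, giving u_85 = 85/193.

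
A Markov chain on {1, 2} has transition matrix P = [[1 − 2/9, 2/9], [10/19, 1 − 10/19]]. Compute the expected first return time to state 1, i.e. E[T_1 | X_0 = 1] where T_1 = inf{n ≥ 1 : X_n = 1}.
E[T_1 | X_0 = 1] = 1/π_1 = 64/45

For an irreducible recurrent Markov chain with stationary distribution π, E[T_i | X_0 = i] = 1/π_i (Kac's formula). Here π_1 = (10/19)/(2/9 + 10/19) = (10/19)/(128/171) = 45/64, so E[T_1 | X_0 = 1] = 1/π_1 = (2/9 + 10/19)/(10/19) = (128/171)/(10/19) = 64/45.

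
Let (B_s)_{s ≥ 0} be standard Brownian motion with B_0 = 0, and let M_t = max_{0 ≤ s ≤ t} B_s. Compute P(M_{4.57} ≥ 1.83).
P(M_{4.57} ≥ 1.83) = 2·P(B_{4.57} ≥ 1.83) = 2(1 − Φ(1.83/√4.57)) ≈ 0.3920

By the reflection principle for Brownian motion, P(M_t ≥ a) = 2 · P(B_t ≥ a) for a ≥ 0. Since B_t ~ N(0, t), P(B_t ≥ 1.83) = 1 − Φ(1.83/√t) = 1 − Φ(1.83/√4.57) = 1 − Φ(0.8560). So
  P(M_{4.57} ≥ 1.83) = 2(1 − Φ(0.8560)) ≈ 0.3920.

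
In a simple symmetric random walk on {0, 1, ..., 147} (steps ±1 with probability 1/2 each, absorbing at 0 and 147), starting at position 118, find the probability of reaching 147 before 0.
P(hit 147 before 0) = 118/147

Let u_k = P(hit 147 before 0 | start at k). Then u_0 = 0, u_147 = 1, and u_k = u_{k-1}/2 + u_{k+1}/2 for 1 ≤ k ≤ 146. This harmonic recurrence is solved by u_k = k/147, giving u_118 = 118/147.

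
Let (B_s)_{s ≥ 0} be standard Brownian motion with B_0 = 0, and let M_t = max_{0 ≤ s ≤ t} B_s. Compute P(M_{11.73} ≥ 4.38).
P(M_{11.73} ≥ 4.38) = 2·P(B_{11.73} ≥ 4.38) = 2(1 − Φ(4.38/√11.73)) ≈ 0.2009

By the reflection principle for Brownian motion, P(M_t ≥ a) = 2 · P(B_t ≥ a) for a ≥ 0. Since B_t ~ N(0, t), P(B_t ≥ 4.38) = 1 − Φ(4.38/√t) = 1 − Φ(4.38/√11.73) = 1 − Φ(1.2789). So
  P(M_{11.73} ≥ 4.38) = 2(1 − Φ(1.2789)) ≈ 0.2009.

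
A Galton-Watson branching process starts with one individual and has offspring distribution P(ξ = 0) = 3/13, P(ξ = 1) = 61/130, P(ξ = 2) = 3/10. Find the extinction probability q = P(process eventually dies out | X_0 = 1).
q = 10/13

The pgf is f(s) = 3/13 + 61/130·s + 3/10·s². The extinction probability q is the smallest fixed point of f in [0, 1]. Setting s = f(s):
  3/10·s² + (61/130 − 1)·s + 3/13 = 0
  3/10·s² − (3/13 + 3/10)·s + 3/13 = 0
which factors as (s − 1)·(3/10·s − 3/13) = 0, giving roots s = 1 and s = (3/13)/(3/10) = 10/13.
Mean offspring μ = 61/130 + 2·3/10 = 139/130 > 1 (supercritical), so q < 1. The extinction probability is the smaller root: q = (3/13)/(3/10) = 10/13.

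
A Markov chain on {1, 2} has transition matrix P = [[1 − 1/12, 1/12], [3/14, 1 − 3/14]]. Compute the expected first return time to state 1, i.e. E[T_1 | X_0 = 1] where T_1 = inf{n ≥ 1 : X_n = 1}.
E[T_1 | X_0 = 1] = 1/π_1 = 25/18

For an irreducible recurrent Markov chain with stationary distribution π, E[T_i | X_0 = i] = 1/π_i (Kac's formula). Here π_1 = (3/14)/(1/12 + 3/14) = (3/14)/(25/84) = 18/25, so E[T_1 | X_0 = 1] = 1/π_1 = (1/12 + 3/14)/(3/14) = (25/84)/(3/14) = 25/18.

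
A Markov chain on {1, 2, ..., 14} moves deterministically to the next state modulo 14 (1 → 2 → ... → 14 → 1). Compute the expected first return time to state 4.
E[T_4 | X_0 = 4] = 14

The chain cycles deterministically, so starting at state 4 it returns in exactly 14 steps. Equivalently, the stationary distribution is uniform π_j = 1/14 for every state j, so by Kac's formula E[T_4] = 1/π_4 = 14.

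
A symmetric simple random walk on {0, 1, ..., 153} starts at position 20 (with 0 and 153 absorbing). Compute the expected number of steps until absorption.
E[τ | X_0 = 20] = 2660

Let v_k = E[τ | X_0 = k]. Boundary: v_0 = v_153 = 0. Recurrence: v_k = 1 + (v_{k-1} + v_{k+1})/2 for 1 ≤ k ≤ 152. The particular solution to v_k − (v_{k-1} + v_{k+1})/2 = 1 is v_k = −k^2. Adding homogeneous solution A + B k and matching boundaries gives v_k = k (153 − k). Substituting k = 20: v_20 = 20 · 133 = 2660.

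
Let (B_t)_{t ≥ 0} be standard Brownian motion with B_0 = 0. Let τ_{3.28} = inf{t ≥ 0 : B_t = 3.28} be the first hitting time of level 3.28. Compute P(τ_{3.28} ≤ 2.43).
P(τ_{3.28} ≤ 2.43) = 2(1 − Φ(3.28/√2.43)) = 2(1 − Φ(2.1041)) ≈ 0.0354

By the reflection principle for standard BM, P(τ_b ≤ t) = 2 · P(B_t ≥ b). Since B_t ~ N(0, t), P(B_t ≥ 3.28) = 1 − Φ(3.28/√t) = 1 − Φ(3.28/√2.43) = 1 − Φ(2.1041) ≈ 0.01768. Doubling: P(τ_{3.28} ≤ 2.43) ≈ 2 · 0.01768 = 0.03536 ≈ 0.0354.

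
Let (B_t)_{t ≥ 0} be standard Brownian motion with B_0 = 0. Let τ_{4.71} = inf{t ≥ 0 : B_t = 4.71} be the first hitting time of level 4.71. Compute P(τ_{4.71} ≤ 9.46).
P(τ_{4.71} ≤ 9.46) = 2(1 − Φ(4.71/√9.46)) = 2(1 − Φ(1.5314)) ≈ 0.1257

By the reflection principle for standard BM, P(τ_b ≤ t) = 2 · P(B_t ≥ b). Since B_t ~ N(0, t), P(B_t ≥ 4.71) = 1 − Φ(4.71/√t) = 1 − Φ(4.71/√9.46) = 1 − Φ(1.5314) ≈ 0.06284. Doubling: P(τ_{4.71} ≤ 9.46) ≈ 2 · 0.06284 = 0.12568 ≈ 0.1257.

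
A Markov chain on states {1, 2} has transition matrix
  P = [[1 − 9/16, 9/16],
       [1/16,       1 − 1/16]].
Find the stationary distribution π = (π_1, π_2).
π_1 = 1/10, π_2 = 9/10

Solve πP = π with π_1 + π_2 = 1. From πP = π: π_1 · (1 − 9/16) + π_2 · 1/16 = π_1 ⇒ π_2 · 1/16 = π_1 · 9/16 ⇒ π_2/π_1 = (9/16)/(1/16) = 9. Together with π_1 + π_2 = 1:
  π_1 = (1/16)/(9/16 + 1/16) = (1/16)/(5/8) = 1/10,
  π_2 = (9/16)/(9/16 + 1/16) = (9/16)/(5/8) = 9/10.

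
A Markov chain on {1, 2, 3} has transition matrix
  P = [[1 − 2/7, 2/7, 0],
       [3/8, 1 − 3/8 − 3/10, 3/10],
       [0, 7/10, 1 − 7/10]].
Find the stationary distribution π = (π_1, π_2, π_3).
π = (147/307, 112/307, 48/307)

This is a birth-death chain on three states, which satisfies detailed balance: π_1 · P_{12} = π_2 · P_{21} and π_2 · P_{23} = π_3 · P_{32}.
From π_1 · 2/7 = π_2 · 3/8: π_2/π_1 = (2/7)/(3/8) = 16/21.
From π_2 · 3/10 = π_3 · 7/10: π_3/π_2 = (3/10)/(7/10) = 3/7.
Take π_1 proportional to 1; then unnormalized π = (1, 16/21, 16/49). Normalize by dividing by the sum 307/147:
  π = (147/307, 112/307, 48/307).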